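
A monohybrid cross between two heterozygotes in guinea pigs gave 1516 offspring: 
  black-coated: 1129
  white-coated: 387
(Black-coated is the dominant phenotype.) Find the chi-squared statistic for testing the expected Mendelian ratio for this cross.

0.225

For a monohybrid cross between heterozygotes with complete dominance, the expected phenotypic ratio is 3:1.
Under the 3:1 hypothesis (Σ ratio = 4, N = 1516):
  black-coated: 1516 × 3/4 = 1137
  white-coated: 1516 × 1/4 = 379
χ² = Σ (O − E)² / E
  black-coated: (1129 − 1137)² / 1137 = 0.0563
  white-coated: (387 − 379)² / 379 = 0.1689
χ² = 0.0563 + 0.1689 = 0.2252 ≈ 0.225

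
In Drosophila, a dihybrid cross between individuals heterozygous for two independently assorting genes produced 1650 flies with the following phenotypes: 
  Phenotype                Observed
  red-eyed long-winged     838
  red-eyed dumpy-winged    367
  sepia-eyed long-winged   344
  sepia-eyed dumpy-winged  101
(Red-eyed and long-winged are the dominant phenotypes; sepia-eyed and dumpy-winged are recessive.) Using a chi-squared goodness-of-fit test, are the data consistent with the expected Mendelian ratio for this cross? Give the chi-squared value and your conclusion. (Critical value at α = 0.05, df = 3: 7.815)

A dihybrid F₂ with independent assortment and complete dominance at both loci gives a 9:3:3:1 phenotypic ratio.
The 9:3:3:1 ratio has 16 parts, so with N = 1650 the expected counts are:
  red-eyed long-winged: 1650 × 9/16 = 928.125
  red-eyed dumpy-winged: 1650 × 3/16 = 309.375
  sepia-eyed long-winged: 1650 × 3/16 = 309.375
  sepia-eyed dumpy-winged: 1650 × 1/16 = 103.125
χ² = Σ (O − E)² / E
  red-eyed long-winged: (838 − 928.125)² / 928.125 = 8.7515
  red-eyed dumpy-winged: (367 − 309.375)² / 309.375 = 10.7334
  sepia-eyed long-winged: (344 − 309.375)² / 309.375 = 3.8752
  sepia-eyed dumpy-winged: (101 − 103.125)² / 103.125 = 0.0438
χ² = 8.7515 + 10.7334 + 3.8752 + 0.0438 = 23.4039 ≈ 23.404
Degrees of freedom = 4 − 1 = 3; critical value at α = 0.05 is 7.815.
Since 23.404 > 7.815, we reject the null hypothesis — the data do not fit the 9:3:3:1 ratio.

23.404; not consistent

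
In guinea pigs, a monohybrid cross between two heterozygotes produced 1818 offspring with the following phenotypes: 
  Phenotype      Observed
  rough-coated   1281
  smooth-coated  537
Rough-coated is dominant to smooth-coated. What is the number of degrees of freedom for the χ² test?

For a monohybrid cross between heterozygotes with complete dominance, the expected phenotypic ratio is 3:1.
A goodness-of-fit test with 2 phenotype classes has df = 2 − 1 = 1.

1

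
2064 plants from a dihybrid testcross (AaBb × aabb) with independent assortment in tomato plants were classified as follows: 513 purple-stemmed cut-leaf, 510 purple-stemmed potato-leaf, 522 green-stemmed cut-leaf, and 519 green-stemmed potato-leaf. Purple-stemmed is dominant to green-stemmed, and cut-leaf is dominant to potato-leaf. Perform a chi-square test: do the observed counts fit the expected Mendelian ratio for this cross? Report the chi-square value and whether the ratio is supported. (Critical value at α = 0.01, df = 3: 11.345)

0.174; consistent

A dihybrid testcross with independent assortment gives a 1:1:1:1 ratio.
Expected counts for N = 2064 under a 1:1:1:1 ratio (total parts = 4):
  purple-stemmed cut-leaf: 2064 × 1/4 = 516
  purple-stemmed potato-leaf: 2064 × 1/4 = 516
  green-stemmed cut-leaf: 2064 × 1/4 = 516
  green-stemmed potato-leaf: 2064 × 1/4 = 516
χ² = Σ (O − E)² / E
  purple-stemmed cut-leaf: (513 − 516)² / 516 = 0.0174
  purple-stemmed potato-leaf: (510 − 516)² / 516 = 0.0698
  green-stemmed cut-leaf: (522 − 516)² / 516 = 0.0698
  green-stemmed potato-leaf: (519 − 516)² / 516 = 0.0174
χ² = 0.0174 + 0.0698 + 0.0698 + 0.0174 = 0.1744 ≈ 0.174
Degrees of freedom = 4 − 1 = 3; critical value at α = 0.01 is 11.345.
Since 0.174 < 11.345, we fail to reject the null hypothesis — the data are consistent with the 1:1:1:1 ratio.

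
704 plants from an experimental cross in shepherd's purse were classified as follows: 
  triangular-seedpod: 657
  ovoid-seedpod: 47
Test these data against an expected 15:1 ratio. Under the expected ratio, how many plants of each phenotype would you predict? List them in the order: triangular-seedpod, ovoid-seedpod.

The 15:1 ratio has 16 parts, so with N = 704 the expected counts are:
  triangular-seedpod: 704 × 15/16 = 660
  ovoid-seedpod: 704 × 1/16 = 44

660, 44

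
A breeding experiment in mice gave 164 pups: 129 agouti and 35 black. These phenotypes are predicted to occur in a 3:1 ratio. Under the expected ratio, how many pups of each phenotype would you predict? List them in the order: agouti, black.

The 3:1 ratio has 4 parts, so with N = 164 the expected counts are:
  agouti: 164 × 3/4 = 123
  black: 164 × 1/4 = 41

123, 41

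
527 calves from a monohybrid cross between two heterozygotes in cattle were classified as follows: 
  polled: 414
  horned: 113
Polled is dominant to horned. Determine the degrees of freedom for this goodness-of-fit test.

For a monohybrid cross between heterozygotes with complete dominance, the expected phenotypic ratio is 3:1.
A goodness-of-fit test with 2 phenotype classes has df = 2 − 1 = 1.

1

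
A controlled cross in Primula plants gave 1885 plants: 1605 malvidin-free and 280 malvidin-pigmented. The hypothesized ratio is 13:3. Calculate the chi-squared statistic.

Expected counts for N = 1885 under a 13:3 ratio (total parts = 16):
  malvidin-free: 1885 × 13/16 = 1531.5625
  malvidin-pigmented: 1885 × 3/16 = 353.4375
χ² = Σ (O − E)² / E
  malvidin-free: (1605 − 1531.5625)² / 1531.5625 = 3.5213
  malvidin-pigmented: (280 − 353.4375)² / 353.4375 = 15.2589
χ² = 3.5213 + 15.2589 = 18.7802 ≈ 18.780

18.780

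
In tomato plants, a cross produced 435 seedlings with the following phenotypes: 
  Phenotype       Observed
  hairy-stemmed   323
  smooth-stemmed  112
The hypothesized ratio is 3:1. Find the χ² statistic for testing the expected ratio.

0.130

Total ratio parts = 4. Expected numbers out of 435:
  hairy-stemmed: 435 × 3/4 = 326.25
  smooth-stemmed: 435 × 1/4 = 108.75
χ² = Σ (O − E)² / E
  hairy-stemmed: (323 − 326.25)² / 326.25 = 0.0324
  smooth-stemmed: (112 − 108.75)² / 108.75 = 0.0971
χ² = 0.0324 + 0.0971 = 0.1295 ≈ 0.130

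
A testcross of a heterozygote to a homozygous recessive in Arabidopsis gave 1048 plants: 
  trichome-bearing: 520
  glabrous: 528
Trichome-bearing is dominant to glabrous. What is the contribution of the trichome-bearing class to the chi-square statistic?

A testcross of a heterozygote (Aa × aa) gives a 1:1 phenotypic ratio.
The 1:1 ratio has 2 parts, so with N = 1048 the expected counts are:
  trichome-bearing: 1048 × 1/2 = 524
  glabrous: 1048 × 1/2 = 524
Contribution of trichome-bearing: (520 − 524)² / 524 = 0.0305

0.031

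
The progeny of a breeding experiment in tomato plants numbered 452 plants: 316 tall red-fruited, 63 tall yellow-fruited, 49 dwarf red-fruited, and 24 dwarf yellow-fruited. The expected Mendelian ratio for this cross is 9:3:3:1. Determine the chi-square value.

36.299

Total ratio parts = 16. Expected numbers out of 452:
  tall red-fruited: 452 × 9/16 = 254.25
  tall yellow-fruited: 452 × 3/16 = 84.75
  dwarf red-fruited: 452 × 3/16 = 84.75
  dwarf yellow-fruited: 452 × 1/16 = 28.25
χ² = Σ (O − E)² / E
  tall red-fruited: (316 − 254.25)² / 254.25 = 14.9973
  tall yellow-fruited: (63 − 84.75)² / 84.75 = 5.5819
  dwarf red-fruited: (49 − 84.75)² / 84.75 = 15.0804
  dwarf yellow-fruited: (24 − 28.25)² / 28.25 = 0.6394
χ² = 14.9973 + 5.5819 + 15.0804 + 0.6394 = 36.299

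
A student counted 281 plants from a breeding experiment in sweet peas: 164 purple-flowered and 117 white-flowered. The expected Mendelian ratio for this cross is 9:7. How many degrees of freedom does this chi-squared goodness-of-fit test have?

1

A goodness-of-fit test with 2 phenotype classes has df = 2 − 1 = 1.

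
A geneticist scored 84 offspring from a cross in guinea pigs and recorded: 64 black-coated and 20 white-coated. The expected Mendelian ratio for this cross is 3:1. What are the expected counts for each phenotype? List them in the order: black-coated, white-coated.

63, 21

Under the 3:1 hypothesis (Σ ratio = 4, N = 84):
  black-coated: 84 × 3/4 = 63
  white-coated: 84 × 1/4 = 21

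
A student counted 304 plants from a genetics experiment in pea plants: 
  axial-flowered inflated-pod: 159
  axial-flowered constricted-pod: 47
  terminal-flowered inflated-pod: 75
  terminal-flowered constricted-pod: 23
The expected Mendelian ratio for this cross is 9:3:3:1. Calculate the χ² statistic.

9.123

Under the 9:3:3:1 hypothesis (Σ ratio = 16, N = 304):
  axial-flowered inflated-pod: 304 × 9/16 = 171
  axial-flowered constricted-pod: 304 × 3/16 = 57
  terminal-flowered inflated-pod: 304 × 3/16 = 57
  terminal-flowered constricted-pod: 304 × 1/16 = 19
χ² = Σ (O − E)² / E
  axial-flowered inflated-pod: (159 − 171)² / 171 = 0.8421
  axial-flowered constricted-pod: (47 − 57)² / 57 = 1.7544
  terminal-flowered inflated-pod: (75 − 57)² / 57 = 5.6842
  terminal-flowered constricted-pod: (23 − 19)² / 19 = 0.8421
χ² = 0.8421 + 1.7544 + 5.6842 + 0.8421 = 9.1228 ≈ 9.123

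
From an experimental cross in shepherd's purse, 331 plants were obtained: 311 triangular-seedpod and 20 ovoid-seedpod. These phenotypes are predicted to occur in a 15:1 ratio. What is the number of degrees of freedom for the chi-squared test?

A goodness-of-fit test with 2 phenotype classes has df = 2 − 1 = 1.

1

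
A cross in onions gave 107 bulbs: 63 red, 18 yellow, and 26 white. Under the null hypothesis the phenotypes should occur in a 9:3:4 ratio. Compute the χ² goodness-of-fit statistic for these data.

Total ratio parts = 16. Expected numbers out of 107:
  red: 107 × 9/16 = 60.1875
  yellow: 107 × 3/16 = 20.0625
  white: 107 × 4/16 = 26.75
χ² = Σ (O − E)² / E
  red: (63 − 60.1875)² / 60.1875 = 0.1314
  yellow: (18 − 20.0625)² / 20.0625 = 0.2120
  white: (26 − 26.75)² / 26.75 = 0.0210
χ² = 0.1314 + 0.2120 + 0.0210 = 0.3644 ≈ 0.364

0.364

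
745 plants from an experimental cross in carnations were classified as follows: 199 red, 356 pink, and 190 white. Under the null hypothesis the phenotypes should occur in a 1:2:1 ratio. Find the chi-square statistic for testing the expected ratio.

1.679

The 1:2:1 ratio has 4 parts, so with N = 745 the expected counts are:
  red: 745 × 1/4 = 186.25
  pink: 745 × 2/4 = 372.5
  white: 745 × 1/4 = 186.25
χ² = Σ (O − E)² / E
  red: (199 − 186.25)² / 186.25 = 0.8728
  pink: (356 − 372.5)² / 372.5 = 0.7309
  white: (190 − 186.25)² / 186.25 = 0.0755
χ² = 0.8728 + 0.7309 + 0.0755 = 1.6792 ≈ 1.679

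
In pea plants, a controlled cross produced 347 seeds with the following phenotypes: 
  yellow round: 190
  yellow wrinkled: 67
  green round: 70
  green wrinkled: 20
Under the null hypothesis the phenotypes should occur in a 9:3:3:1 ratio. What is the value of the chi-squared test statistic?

0.702

The 9:3:3:1 ratio has 16 parts, so with N = 347 the expected counts are:
  yellow round: 347 × 9/16 = 195.1875
  yellow wrinkled: 347 × 3/16 = 65.0625
  green round: 347 × 3/16 = 65.0625
  green wrinkled: 347 × 1/16 = 21.6875
χ² = Σ (O − E)² / E
  yellow round: (190 − 195.1875)² / 195.1875 = 0.1379
  yellow wrinkled: (67 − 65.0625)² / 65.0625 = 0.0577
  green round: (70 − 65.0625)² / 65.0625 = 0.3747
  green wrinkled: (20 − 21.6875)² / 21.6875 = 0.1313
χ² = 0.1379 + 0.0577 + 0.3747 + 0.1313 = 0.7016 ≈ 0.702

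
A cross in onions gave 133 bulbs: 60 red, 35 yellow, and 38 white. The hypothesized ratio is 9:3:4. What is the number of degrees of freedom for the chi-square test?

2

A goodness-of-fit test with 3 phenotype classes has df = 3 − 1 = 2.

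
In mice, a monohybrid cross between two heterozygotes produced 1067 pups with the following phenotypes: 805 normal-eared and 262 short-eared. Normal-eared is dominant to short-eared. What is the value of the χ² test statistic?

0.113

For a monohybrid cross between heterozygotes with complete dominance, the expected phenotypic ratio is 3:1.
The 3:1 ratio has 4 parts, so with N = 1067 the expected counts are:
  normal-eared: 1067 × 3/4 = 800.25
  short-eared: 1067 × 1/4 = 266.75
χ² = Σ (O − E)² / E
  normal-eared: (805 − 800.25)² / 800.25 = 0.0282
  short-eared: (262 − 266.75)² / 266.75 = 0.0846
χ² = 0.0282 + 0.0846 = 0.1128 ≈ 0.113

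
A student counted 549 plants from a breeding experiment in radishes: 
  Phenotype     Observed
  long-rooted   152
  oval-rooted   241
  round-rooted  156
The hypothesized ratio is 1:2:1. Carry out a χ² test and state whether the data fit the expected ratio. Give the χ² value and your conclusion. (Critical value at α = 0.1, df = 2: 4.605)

8.235; not consistent

Under the 1:2:1 hypothesis (Σ ratio = 4, N = 549):
  long-rooted: 549 × 1/4 = 137.25
  oval-rooted: 549 × 2/4 = 274.5
  round-rooted: 549 × 1/4 = 137.25
χ² = Σ (O − E)² / E
  long-rooted: (152 − 137.25)² / 137.25 = 1.5852
  oval-rooted: (241 − 274.5)² / 274.5 = 4.0883
  round-rooted: (156 − 137.25)² / 137.25 = 2.5615
χ² = 1.5852 + 4.0883 + 2.5615 = 8.235
Degrees of freedom = 3 − 1 = 2; critical value at α = 0.1 is 4.605.
Since 8.235 > 4.605, we reject the null hypothesis — the data do not fit the 1:2:1 ratio.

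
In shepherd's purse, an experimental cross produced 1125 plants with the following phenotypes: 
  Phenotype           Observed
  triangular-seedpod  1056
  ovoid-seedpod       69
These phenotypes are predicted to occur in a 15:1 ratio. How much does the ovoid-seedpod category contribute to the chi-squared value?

Total ratio parts = 16. Expected numbers out of 1125:
  triangular-seedpod: 1125 × 15/16 = 1054.6875
  ovoid-seedpod: 1125 × 1/16 = 70.3125
Contribution of ovoid-seedpod: (69 − 70.3125)² / 70.3125 = 0.0245

0.025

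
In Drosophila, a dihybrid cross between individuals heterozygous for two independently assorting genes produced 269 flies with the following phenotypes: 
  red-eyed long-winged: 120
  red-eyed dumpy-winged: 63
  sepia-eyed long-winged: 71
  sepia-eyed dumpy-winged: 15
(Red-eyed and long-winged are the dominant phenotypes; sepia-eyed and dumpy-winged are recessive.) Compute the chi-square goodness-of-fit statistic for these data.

A dihybrid F₂ with independent assortment and complete dominance at both loci gives a 9:3:3:1 phenotypic ratio.
The 9:3:3:1 ratio has 16 parts, so with N = 269 the expected counts are:
  red-eyed long-winged: 269 × 9/16 = 151.3125
  red-eyed dumpy-winged: 269 × 3/16 = 50.4375
  sepia-eyed long-winged: 269 × 3/16 = 50.4375
  sepia-eyed dumpy-winged: 269 × 1/16 = 16.8125
χ² = Σ (O − E)² / E
  red-eyed long-winged: (120 − 151.3125)² / 151.3125 = 6.4798
  red-eyed dumpy-winged: (63 − 50.4375)² / 50.4375 = 3.1289
  sepia-eyed long-winged: (71 − 50.4375)² / 50.4375 = 8.3830
  sepia-eyed dumpy-winged: (15 − 16.8125)² / 16.8125 = 0.1954
χ² = 6.4798 + 3.1289 + 8.3830 + 0.1954 = 18.1871 ≈ 18.187

18.187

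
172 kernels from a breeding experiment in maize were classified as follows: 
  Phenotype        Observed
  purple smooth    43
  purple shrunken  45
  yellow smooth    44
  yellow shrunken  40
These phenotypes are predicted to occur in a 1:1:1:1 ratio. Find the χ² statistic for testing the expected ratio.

The 1:1:1:1 ratio has 4 parts, so with N = 172 the expected counts are:
  purple smooth: 172 × 1/4 = 43
  purple shrunken: 172 × 1/4 = 43
  yellow smooth: 172 × 1/4 = 43
  yellow shrunken: 172 × 1/4 = 43
χ² = Σ (O − E)² / E
  purple smooth: (43 − 43)² / 43 = 0.0000
  purple shrunken: (45 − 43)² / 43 = 0.0930
  yellow smooth: (44 − 43)² / 43 = 0.0233
  yellow shrunken: (40 − 43)² / 43 = 0.2093
χ² = 0.0000 + 0.0930 + 0.0233 + 0.2093 = 0.3256 ≈ 0.326

0.326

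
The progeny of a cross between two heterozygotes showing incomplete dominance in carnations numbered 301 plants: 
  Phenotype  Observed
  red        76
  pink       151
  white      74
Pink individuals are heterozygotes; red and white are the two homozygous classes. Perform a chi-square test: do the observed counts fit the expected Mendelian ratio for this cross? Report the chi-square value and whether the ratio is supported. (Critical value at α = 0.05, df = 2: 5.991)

0.030; consistent

With incomplete dominance, a heterozygote × heterozygote cross gives a 1:2:1 phenotypic ratio.
Under the 1:2:1 hypothesis (Σ ratio = 4, N = 301):
  red: 301 × 1/4 = 75.25
  pink: 301 × 2/4 = 150.5
  white: 301 × 1/4 = 75.25
χ² = Σ (O − E)² / E
  red: (76 − 75.25)² / 75.25 = 0.0075
  pink: (151 − 150.5)² / 150.5 = 0.0017
  white: (74 − 75.25)² / 75.25 = 0.0208
χ² = 0.0075 + 0.0017 + 0.0208 = 0.030
Degrees of freedom = 3 − 1 = 2; critical value at α = 0.05 is 5.991.
Since 0.030 < 5.991, we fail to reject the null hypothesis — the data are consistent with the 1:2:1 ratio.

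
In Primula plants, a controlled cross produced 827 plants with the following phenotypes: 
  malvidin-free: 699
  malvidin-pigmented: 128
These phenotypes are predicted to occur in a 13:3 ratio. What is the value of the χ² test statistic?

The 13:3 ratio has 16 parts, so with N = 827 the expected counts are:
  malvidin-free: 827 × 13/16 = 671.9375
  malvidin-pigmented: 827 × 3/16 = 155.0625
χ² = Σ (O − E)² / E
  malvidin-free: (699 − 671.9375)² / 671.9375 = 1.0900
  malvidin-pigmented: (128 − 155.0625)² / 155.0625 = 4.7231
χ² = 1.0900 + 4.7231 = 5.8131 ≈ 5.813

5.813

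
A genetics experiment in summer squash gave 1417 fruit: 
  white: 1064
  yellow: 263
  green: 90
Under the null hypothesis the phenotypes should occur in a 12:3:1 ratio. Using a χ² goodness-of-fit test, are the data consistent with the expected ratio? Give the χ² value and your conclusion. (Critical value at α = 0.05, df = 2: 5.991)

Total ratio parts = 16. Expected numbers out of 1417:
  white: 1417 × 12/16 = 1062.75
  yellow: 1417 × 3/16 = 265.6875
  green: 1417 × 1/16 = 88.5625
χ² = Σ (O − E)² / E
  white: (1064 − 1062.75)² / 1062.75 = 0.0015
  yellow: (263 − 265.6875)² / 265.6875 = 0.0272
  green: (90 − 88.5625)² / 88.5625 = 0.0233
χ² = 0.0015 + 0.0272 + 0.0233 = 0.052
Degrees of freedom = 3 − 1 = 2; critical value at α = 0.05 is 5.991.
Since 0.052 < 5.991, we fail to reject the null hypothesis — the data are consistent with the 12:3:1 ratio.

0.052; consistent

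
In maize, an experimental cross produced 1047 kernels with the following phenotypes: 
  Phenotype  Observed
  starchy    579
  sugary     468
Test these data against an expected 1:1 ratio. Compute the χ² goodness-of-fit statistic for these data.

11.768

Under the 1:1 hypothesis (Σ ratio = 2, N = 1047):
  starchy: 1047 × 1/2 = 523.5
  sugary: 1047 × 1/2 = 523.5
χ² = Σ (O − E)² / E
  starchy: (579 − 523.5)² / 523.5 = 5.8840
  sugary: (468 − 523.5)² / 523.5 = 5.8840
χ² = 5.8840 + 5.8840 = 11.768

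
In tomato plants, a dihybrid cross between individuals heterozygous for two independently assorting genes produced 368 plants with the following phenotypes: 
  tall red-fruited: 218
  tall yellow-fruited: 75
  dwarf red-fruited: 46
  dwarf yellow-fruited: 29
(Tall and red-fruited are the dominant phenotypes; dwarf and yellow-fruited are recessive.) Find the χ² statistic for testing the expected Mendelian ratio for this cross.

A dihybrid F₂ with independent assortment and complete dominance at both loci gives a 9:3:3:1 phenotypic ratio.
The 9:3:3:1 ratio has 16 parts, so with N = 368 the expected counts are:
  tall red-fruited: 368 × 9/16 = 207
  tall yellow-fruited: 368 × 3/16 = 69
  dwarf red-fruited: 368 × 3/16 = 69
  dwarf yellow-fruited: 368 × 1/16 = 23
χ² = Σ (O − E)² / E
  tall red-fruited: (218 − 207)² / 207 = 0.5845
  tall yellow-fruited: (75 − 69)² / 69 = 0.5217
  dwarf red-fruited: (46 − 69)² / 69 = 7.6667
  dwarf yellow-fruited: (29 − 23)² / 23 = 1.5652
χ² = 0.5845 + 0.5217 + 7.6667 + 1.5652 = 10.3381 ≈ 10.338

10.338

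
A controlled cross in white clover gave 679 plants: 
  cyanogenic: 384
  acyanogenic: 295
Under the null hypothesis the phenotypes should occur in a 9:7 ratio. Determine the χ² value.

Expected counts for N = 679 under a 9:7 ratio (total parts = 16):
  cyanogenic: 679 × 9/16 = 381.9375
  acyanogenic: 679 × 7/16 = 297.0625
χ² = Σ (O − E)² / E
  cyanogenic: (384 − 381.9375)² / 381.9375 = 0.0111
  acyanogenic: (295 − 297.0625)² / 297.0625 = 0.0143
χ² = 0.0111 + 0.0143 = 0.0254 ≈ 0.025

0.025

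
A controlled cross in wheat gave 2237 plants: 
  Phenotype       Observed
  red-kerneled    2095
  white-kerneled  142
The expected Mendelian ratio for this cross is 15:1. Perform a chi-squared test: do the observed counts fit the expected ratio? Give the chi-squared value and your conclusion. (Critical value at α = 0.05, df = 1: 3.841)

0.037; consistent

Total ratio parts = 16. Expected numbers out of 2237:
  red-kerneled: 2237 × 15/16 = 2097.1875
  white-kerneled: 2237 × 1/16 = 139.8125
χ² = Σ (O − E)² / E
  red-kerneled: (2095 − 2097.1875)² / 2097.1875 = 0.0023
  white-kerneled: (142 − 139.8125)² / 139.8125 = 0.0342
χ² = 0.0023 + 0.0342 = 0.0365 ≈ 0.037
Degrees of freedom = 2 − 1 = 1; critical value at α = 0.05 is 3.841.
Since 0.037 < 3.841, we fail to reject the null hypothesis — the data are consistent with the 15:1 ratio.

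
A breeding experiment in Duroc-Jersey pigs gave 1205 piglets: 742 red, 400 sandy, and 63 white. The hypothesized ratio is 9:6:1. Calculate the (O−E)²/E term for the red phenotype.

6.078

The 9:6:1 ratio has 16 parts, so with N = 1205 the expected counts are:
  red: 1205 × 9/16 = 677.8125
  sandy: 1205 × 6/16 = 451.875
  white: 1205 × 1/16 = 75.3125
Contribution of red: (742 − 677.8125)² / 677.8125 = 6.0784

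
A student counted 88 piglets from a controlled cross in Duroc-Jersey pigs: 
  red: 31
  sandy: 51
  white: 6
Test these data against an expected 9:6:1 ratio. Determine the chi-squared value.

The 9:6:1 ratio has 16 parts, so with N = 88 the expected counts are:
  red: 88 × 9/16 = 49.5
  sandy: 88 × 6/16 = 33
  white: 88 × 1/16 = 5.5
χ² = Σ (O − E)² / E
  red: (31 − 49.5)² / 49.5 = 6.9141
  sandy: (51 − 33)² / 33 = 9.8182
  white: (6 − 5.5)² / 5.5 = 0.0455
χ² = 6.9141 + 9.8182 + 0.0455 = 16.7778 ≈ 16.778

16.778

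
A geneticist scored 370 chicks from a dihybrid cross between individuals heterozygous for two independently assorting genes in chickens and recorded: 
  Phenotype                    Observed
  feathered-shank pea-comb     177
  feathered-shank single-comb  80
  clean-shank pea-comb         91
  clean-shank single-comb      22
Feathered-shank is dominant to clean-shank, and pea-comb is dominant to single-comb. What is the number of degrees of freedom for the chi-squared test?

A dihybrid F₂ with independent assortment and complete dominance at both loci gives a 9:3:3:1 phenotypic ratio.
A goodness-of-fit test with 4 phenotype classes has df = 4 − 1 = 3.

3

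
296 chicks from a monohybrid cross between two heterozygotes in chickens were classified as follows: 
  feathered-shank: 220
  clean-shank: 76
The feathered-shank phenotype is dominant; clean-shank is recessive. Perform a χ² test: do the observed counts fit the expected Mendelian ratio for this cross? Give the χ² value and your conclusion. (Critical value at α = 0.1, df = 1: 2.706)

0.072; consistent

For a monohybrid cross between heterozygotes with complete dominance, the expected phenotypic ratio is 3:1.
The 3:1 ratio has 4 parts, so with N = 296 the expected counts are:
  feathered-shank: 296 × 3/4 = 222
  clean-shank: 296 × 1/4 = 74
χ² = Σ (O − E)² / E
  feathered-shank: (220 − 222)² / 222 = 0.0180
  clean-shank: (76 − 74)² / 74 = 0.0541
χ² = 0.0180 + 0.0541 = 0.0721 ≈ 0.072
Degrees of freedom = 2 − 1 = 1; critical value at α = 0.1 is 2.706.
Since 0.072 < 2.706, we fail to reject the null hypothesis — the data are consistent with the 3:1 ratio.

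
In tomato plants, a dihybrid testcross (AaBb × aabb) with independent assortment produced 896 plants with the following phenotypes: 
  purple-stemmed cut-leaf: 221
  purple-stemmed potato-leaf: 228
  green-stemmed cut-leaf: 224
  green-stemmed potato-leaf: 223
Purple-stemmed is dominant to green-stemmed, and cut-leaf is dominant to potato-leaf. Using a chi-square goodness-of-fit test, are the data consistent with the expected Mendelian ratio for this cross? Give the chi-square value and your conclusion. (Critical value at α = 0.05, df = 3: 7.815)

A dihybrid testcross with independent assortment gives a 1:1:1:1 ratio.
Total ratio parts = 4. Expected numbers out of 896:
  purple-stemmed cut-leaf: 896 × 1/4 = 224
  purple-stemmed potato-leaf: 896 × 1/4 = 224
  green-stemmed cut-leaf: 896 × 1/4 = 224
  green-stemmed potato-leaf: 896 × 1/4 = 224
χ² = Σ (O − E)² / E
  purple-stemmed cut-leaf: (221 − 224)² / 224 = 0.0402
  purple-stemmed potato-leaf: (228 − 224)² / 224 = 0.0714
  green-stemmed cut-leaf: (224 − 224)² / 224 = 0.0000
  green-stemmed potato-leaf: (223 − 224)² / 224 = 0.0045
χ² = 0.0402 + 0.0714 + 0.0000 + 0.0045 = 0.1161 ≈ 0.116
Degrees of freedom = 4 − 1 = 3; critical value at α = 0.05 is 7.815.
Since 0.116 < 7.815, we fail to reject the null hypothesis — the data are consistent with the 1:1:1:1 ratio.

0.116; consistent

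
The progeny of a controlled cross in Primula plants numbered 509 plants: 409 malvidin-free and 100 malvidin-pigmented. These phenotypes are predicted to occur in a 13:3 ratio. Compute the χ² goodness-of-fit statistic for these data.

Under the 13:3 hypothesis (Σ ratio = 16, N = 509):
  malvidin-free: 509 × 13/16 = 413.5625
  malvidin-pigmented: 509 × 3/16 = 95.4375
χ² = Σ (O − E)² / E
  malvidin-free: (409 − 413.5625)² / 413.5625 = 0.0503
  malvidin-pigmented: (100 − 95.4375)² / 95.4375 = 0.2181
χ² = 0.0503 + 0.2181 = 0.2684 ≈ 0.268

0.268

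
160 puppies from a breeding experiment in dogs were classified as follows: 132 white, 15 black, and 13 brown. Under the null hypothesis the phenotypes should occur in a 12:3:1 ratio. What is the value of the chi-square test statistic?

9.600

Expected counts for N = 160 under a 12:3:1 ratio (total parts = 16):
  white: 160 × 12/16 = 120
  black: 160 × 3/16 = 30
  brown: 160 × 1/16 = 10
χ² = Σ (O − E)² / E
  white: (132 − 120)² / 120 = 1.2000
  black: (15 − 30)² / 30 = 7.5000
  brown: (13 − 10)² / 10 = 0.9000
χ² = 1.2000 + 7.5000 + 0.9000 = 9.600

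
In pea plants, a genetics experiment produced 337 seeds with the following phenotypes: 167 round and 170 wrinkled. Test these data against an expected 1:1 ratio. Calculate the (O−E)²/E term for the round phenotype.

Expected counts for N = 337 under a 1:1 ratio (total parts = 2):
  round: 337 × 1/2 = 168.5
  wrinkled: 337 × 1/2 = 168.5
Contribution of round: (167 − 168.5)² / 168.5 = 0.0134

0.013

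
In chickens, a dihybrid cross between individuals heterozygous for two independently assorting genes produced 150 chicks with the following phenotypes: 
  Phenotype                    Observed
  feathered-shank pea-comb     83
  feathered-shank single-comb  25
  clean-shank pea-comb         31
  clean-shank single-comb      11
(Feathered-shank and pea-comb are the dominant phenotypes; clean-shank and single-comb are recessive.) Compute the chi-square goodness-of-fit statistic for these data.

0.945

A dihybrid F₂ with independent assortment and complete dominance at both loci gives a 9:3:3:1 phenotypic ratio.
Total ratio parts = 16. Expected numbers out of 150:
  feathered-shank pea-comb: 150 × 9/16 = 84.375
  feathered-shank single-comb: 150 × 3/16 = 28.125
  clean-shank pea-comb: 150 × 3/16 = 28.125
  clean-shank single-comb: 150 × 1/16 = 9.375
χ² = Σ (O − E)² / E
  feathered-shank pea-comb: (83 − 84.375)² / 84.375 = 0.0224
  feathered-shank single-comb: (25 − 28.125)² / 28.125 = 0.3472
  clean-shank pea-comb: (31 − 28.125)² / 28.125 = 0.2939
  clean-shank single-comb: (11 − 9.375)² / 9.375 = 0.2817
χ² = 0.0224 + 0.3472 + 0.2939 + 0.2817 = 0.9452 ≈ 0.945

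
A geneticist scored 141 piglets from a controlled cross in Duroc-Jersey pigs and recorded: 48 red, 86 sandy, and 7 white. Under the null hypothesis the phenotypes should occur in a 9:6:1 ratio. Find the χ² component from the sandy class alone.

Total ratio parts = 16. Expected numbers out of 141:
  red: 141 × 9/16 = 79.3125
  sandy: 141 × 6/16 = 52.875
  white: 141 × 1/16 = 8.8125
Contribution of sandy: (86 − 52.875)² / 52.875 = 20.7521

20.752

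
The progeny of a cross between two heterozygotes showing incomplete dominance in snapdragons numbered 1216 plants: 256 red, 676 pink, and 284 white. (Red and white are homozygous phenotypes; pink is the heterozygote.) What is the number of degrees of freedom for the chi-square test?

With incomplete dominance, a heterozygote × heterozygote cross gives a 1:2:1 phenotypic ratio.
A goodness-of-fit test with 3 phenotype classes has df = 3 − 1 = 2.

2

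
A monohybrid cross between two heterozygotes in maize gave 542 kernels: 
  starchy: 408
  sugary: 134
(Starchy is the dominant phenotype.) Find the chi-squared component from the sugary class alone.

For a monohybrid cross between heterozygotes with complete dominance, the expected phenotypic ratio is 3:1.
Total ratio parts = 4. Expected numbers out of 542:
  starchy: 542 × 3/4 = 406.5
  sugary: 542 × 1/4 = 135.5
Contribution of sugary: (134 − 135.5)² / 135.5 = 0.0166

0.017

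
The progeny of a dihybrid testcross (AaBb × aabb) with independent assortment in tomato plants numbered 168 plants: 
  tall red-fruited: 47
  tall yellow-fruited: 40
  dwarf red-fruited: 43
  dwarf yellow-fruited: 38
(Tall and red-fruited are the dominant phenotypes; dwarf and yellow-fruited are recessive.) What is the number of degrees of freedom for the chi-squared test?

3

A dihybrid testcross with independent assortment gives a 1:1:1:1 ratio.
A goodness-of-fit test with 4 phenotype classes has df = 4 − 1 = 3.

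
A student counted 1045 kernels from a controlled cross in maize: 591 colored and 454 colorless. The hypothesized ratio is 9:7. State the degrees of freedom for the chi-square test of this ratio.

A goodness-of-fit test with 2 phenotype classes has df = 2 − 1 = 1.

1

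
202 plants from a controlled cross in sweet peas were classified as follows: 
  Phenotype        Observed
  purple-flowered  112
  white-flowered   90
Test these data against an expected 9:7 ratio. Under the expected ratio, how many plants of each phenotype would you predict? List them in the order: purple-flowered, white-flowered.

113.625, 88.375

Under the 9:7 hypothesis (Σ ratio = 16, N = 202):
  purple-flowered: 202 × 9/16 = 113.625
  white-flowered: 202 × 7/16 = 88.375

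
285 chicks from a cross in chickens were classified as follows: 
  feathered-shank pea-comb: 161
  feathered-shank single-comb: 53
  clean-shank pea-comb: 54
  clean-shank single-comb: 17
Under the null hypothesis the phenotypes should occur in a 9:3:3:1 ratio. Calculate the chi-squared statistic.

0.050

The 9:3:3:1 ratio has 16 parts, so with N = 285 the expected counts are:
  feathered-shank pea-comb: 285 × 9/16 = 160.3125
  feathered-shank single-comb: 285 × 3/16 = 53.4375
  clean-shank pea-comb: 285 × 3/16 = 53.4375
  clean-shank single-comb: 285 × 1/16 = 17.8125
χ² = Σ (O − E)² / E
  feathered-shank pea-comb: (161 − 160.3125)² / 160.3125 = 0.0029
  feathered-shank single-comb: (53 − 53.4375)² / 53.4375 = 0.0036
  clean-shank pea-comb: (54 − 53.4375)² / 53.4375 = 0.0059
  clean-shank single-comb: (17 − 17.8125)² / 17.8125 = 0.0371
χ² = 0.0029 + 0.0036 + 0.0059 + 0.0371 = 0.0495 ≈ 0.050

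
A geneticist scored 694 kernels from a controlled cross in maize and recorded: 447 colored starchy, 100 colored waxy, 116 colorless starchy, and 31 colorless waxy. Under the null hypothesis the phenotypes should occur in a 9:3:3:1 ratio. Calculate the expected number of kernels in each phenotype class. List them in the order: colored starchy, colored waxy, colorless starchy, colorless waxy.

390.375, 130.125, 130.125, 43.375

Under the 9:3:3:1 hypothesis (Σ ratio = 16, N = 694):
  colored starchy: 694 × 9/16 = 390.375
  colored waxy: 694 × 3/16 = 130.125
  colorless starchy: 694 × 3/16 = 130.125
  colorless waxy: 694 × 1/16 = 43.375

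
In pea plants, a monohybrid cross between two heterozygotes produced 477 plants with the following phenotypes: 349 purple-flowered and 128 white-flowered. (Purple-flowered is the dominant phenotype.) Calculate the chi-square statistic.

For a monohybrid cross between heterozygotes with complete dominance, the expected phenotypic ratio is 3:1.
Total ratio parts = 4. Expected numbers out of 477:
  purple-flowered: 477 × 3/4 = 357.75
  white-flowered: 477 × 1/4 = 119.25
χ² = Σ (O − E)² / E
  purple-flowered: (349 − 357.75)² / 357.75 = 0.2140
  white-flowered: (128 − 119.25)² / 119.25 = 0.6420
χ² = 0.2140 + 0.6420 = 0.856

0.856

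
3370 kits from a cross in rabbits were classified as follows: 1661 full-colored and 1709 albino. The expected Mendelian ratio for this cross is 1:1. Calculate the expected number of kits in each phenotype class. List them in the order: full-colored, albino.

1685, 1685

Total ratio parts = 2. Expected numbers out of 3370:
  full-colored: 3370 × 1/2 = 1685
  albino: 3370 × 1/2 = 1685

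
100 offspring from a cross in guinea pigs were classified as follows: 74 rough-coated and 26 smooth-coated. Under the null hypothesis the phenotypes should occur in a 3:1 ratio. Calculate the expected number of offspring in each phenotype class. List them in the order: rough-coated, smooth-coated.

75, 25

Expected counts for N = 100 under a 3:1 ratio (total parts = 4):
  rough-coated: 100 × 3/4 = 75
  smooth-coated: 100 × 1/4 = 25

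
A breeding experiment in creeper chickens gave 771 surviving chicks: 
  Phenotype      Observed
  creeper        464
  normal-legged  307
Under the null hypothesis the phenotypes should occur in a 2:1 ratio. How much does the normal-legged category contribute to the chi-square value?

9.728

The 2:1 ratio has 3 parts, so with N = 771 the expected counts are:
  creeper: 771 × 2/3 = 514
  normal-legged: 771 × 1/3 = 257
Contribution of normal-legged: (307 − 257)² / 257 = 9.7276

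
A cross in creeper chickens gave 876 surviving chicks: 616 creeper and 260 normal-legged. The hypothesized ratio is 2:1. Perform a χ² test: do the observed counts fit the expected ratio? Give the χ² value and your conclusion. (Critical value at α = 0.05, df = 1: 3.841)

Expected counts for N = 876 under a 2:1 ratio (total parts = 3):
  creeper: 876 × 2/3 = 584
  normal-legged: 876 × 1/3 = 292
χ² = Σ (O − E)² / E
  creeper: (616 − 584)² / 584 = 1.7534
  normal-legged: (260 − 292)² / 292 = 3.5068
χ² = 1.7534 + 3.5068 = 5.2602 ≈ 5.260
Degrees of freedom = 2 − 1 = 1; critical value at α = 0.05 is 3.841.
Since 5.260 > 3.841, we reject the null hypothesis — the data do not fit the 2:1 ratio.

5.260; not consistent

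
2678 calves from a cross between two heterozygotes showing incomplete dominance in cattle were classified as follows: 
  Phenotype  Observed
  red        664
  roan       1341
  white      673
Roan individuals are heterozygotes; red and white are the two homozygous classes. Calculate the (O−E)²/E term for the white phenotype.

With incomplete dominance, a heterozygote × heterozygote cross gives a 1:2:1 phenotypic ratio.
Under the 1:2:1 hypothesis (Σ ratio = 4, N = 2678):
  red: 2678 × 1/4 = 669.5
  roan: 2678 × 2/4 = 1339
  white: 2678 × 1/4 = 669.5
Contribution of white: (673 − 669.5)² / 669.5 = 0.0183

0.018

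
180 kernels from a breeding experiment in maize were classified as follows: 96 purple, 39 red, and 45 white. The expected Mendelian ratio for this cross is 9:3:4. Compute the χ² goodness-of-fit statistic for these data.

Expected counts for N = 180 under a 9:3:4 ratio (total parts = 16):
  purple: 180 × 9/16 = 101.25
  red: 180 × 3/16 = 33.75
  white: 180 × 4/16 = 45
χ² = Σ (O − E)² / E
  purple: (96 − 101.25)² / 101.25 = 0.2722
  red: (39 − 33.75)² / 33.75 = 0.8167
  white: (45 − 45)² / 45 = 0.0000
χ² = 0.2722 + 0.8167 + 0.0000 = 1.0889 ≈ 1.089

1.089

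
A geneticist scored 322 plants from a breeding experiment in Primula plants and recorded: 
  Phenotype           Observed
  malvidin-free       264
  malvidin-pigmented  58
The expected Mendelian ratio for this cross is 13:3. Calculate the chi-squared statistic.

0.115

The 13:3 ratio has 16 parts, so with N = 322 the expected counts are:
  malvidin-free: 322 × 13/16 = 261.625
  malvidin-pigmented: 322 × 3/16 = 60.375
χ² = Σ (O − E)² / E
  malvidin-free: (264 − 261.625)² / 261.625 = 0.0216
  malvidin-pigmented: (58 − 60.375)² / 60.375 = 0.0934
χ² = 0.0216 + 0.0934 = 0.115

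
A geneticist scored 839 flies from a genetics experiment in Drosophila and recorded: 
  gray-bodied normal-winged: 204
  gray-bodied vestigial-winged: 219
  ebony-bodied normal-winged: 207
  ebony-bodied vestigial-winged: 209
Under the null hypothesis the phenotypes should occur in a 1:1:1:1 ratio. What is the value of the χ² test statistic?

The 1:1:1:1 ratio has 4 parts, so with N = 839 the expected counts are:
  gray-bodied normal-winged: 839 × 1/4 = 209.75
  gray-bodied vestigial-winged: 839 × 1/4 = 209.75
  ebony-bodied normal-winged: 839 × 1/4 = 209.75
  ebony-bodied vestigial-winged: 839 × 1/4 = 209.75
χ² = Σ (O − E)² / E
  gray-bodied normal-winged: (204 − 209.75)² / 209.75 = 0.1576
  gray-bodied vestigial-winged: (219 − 209.75)² / 209.75 = 0.4079
  ebony-bodied normal-winged: (207 − 209.75)² / 209.75 = 0.0361
  ebony-bodied vestigial-winged: (209 − 209.75)² / 209.75 = 0.0027
χ² = 0.1576 + 0.4079 + 0.0361 + 0.0027 = 0.6043 ≈ 0.604

0.604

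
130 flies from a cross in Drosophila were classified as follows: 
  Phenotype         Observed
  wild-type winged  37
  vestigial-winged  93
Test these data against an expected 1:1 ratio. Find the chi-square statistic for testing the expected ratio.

The 1:1 ratio has 2 parts, so with N = 130 the expected counts are:
  wild-type winged: 130 × 1/2 = 65
  vestigial-winged: 130 × 1/2 = 65
χ² = Σ (O − E)² / E
  wild-type winged: (37 − 65)² / 65 = 12.0615
  vestigial-winged: (93 − 65)² / 65 = 12.0615
χ² = 12.0615 + 12.0615 = 24.123

24.123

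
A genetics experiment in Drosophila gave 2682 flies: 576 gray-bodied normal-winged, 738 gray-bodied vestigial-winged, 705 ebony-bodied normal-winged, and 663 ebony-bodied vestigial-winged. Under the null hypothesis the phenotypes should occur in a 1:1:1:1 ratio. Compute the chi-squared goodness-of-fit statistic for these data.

Total ratio parts = 4. Expected numbers out of 2682:
  gray-bodied normal-winged: 2682 × 1/4 = 670.5
  gray-bodied vestigial-winged: 2682 × 1/4 = 670.5
  ebony-bodied normal-winged: 2682 × 1/4 = 670.5
  ebony-bodied vestigial-winged: 2682 × 1/4 = 670.5
χ² = Σ (O − E)² / E
  gray-bodied normal-winged: (576 − 670.5)² / 670.5 = 13.3188
  gray-bodied vestigial-winged: (738 − 670.5)² / 670.5 = 6.7953
  ebony-bodied normal-winged: (705 − 670.5)² / 670.5 = 1.7752
  ebony-bodied vestigial-winged: (663 − 670.5)² / 670.5 = 0.0839
χ² = 13.3188 + 6.7953 + 1.7752 + 0.0839 = 21.9732 ≈ 21.973

21.973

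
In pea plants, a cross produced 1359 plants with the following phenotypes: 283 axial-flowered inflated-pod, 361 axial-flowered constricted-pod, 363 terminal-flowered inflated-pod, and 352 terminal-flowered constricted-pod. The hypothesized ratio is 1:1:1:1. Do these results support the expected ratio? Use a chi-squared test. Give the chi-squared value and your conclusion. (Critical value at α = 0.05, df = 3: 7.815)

Under the 1:1:1:1 hypothesis (Σ ratio = 4, N = 1359):
  axial-flowered inflated-pod: 1359 × 1/4 = 339.75
  axial-flowered constricted-pod: 1359 × 1/4 = 339.75
  terminal-flowered inflated-pod: 1359 × 1/4 = 339.75
  terminal-flowered constricted-pod: 1359 × 1/4 = 339.75
χ² = Σ (O − E)² / E
  axial-flowered inflated-pod: (283 − 339.75)² / 339.75 = 9.4792
  axial-flowered constricted-pod: (361 − 339.75)² / 339.75 = 1.3291
  terminal-flowered inflated-pod: (363 − 339.75)² / 339.75 = 1.5911
  terminal-flowered constricted-pod: (352 − 339.75)² / 339.75 = 0.4417
χ² = 9.4792 + 1.3291 + 1.5911 + 0.4417 = 12.8411 ≈ 12.841
Degrees of freedom = 4 − 1 = 3; critical value at α = 0.05 is 7.815.
Since 12.841 > 7.815, we reject the null hypothesis — the data do not fit the 1:1:1:1 ratio.

12.841; not consistent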